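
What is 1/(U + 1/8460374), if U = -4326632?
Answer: -8460374/36604924880367 ≈ -2.3113e-7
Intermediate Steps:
1/(U + 1/8460374) = 1/(-4326632 + 1/8460374) = 1/(-36604924880367/8460374) = -8460374/36604924880367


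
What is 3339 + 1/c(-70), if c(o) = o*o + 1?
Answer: 16364440/4901 ≈ 3339.0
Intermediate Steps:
c(o) = 1 + o**2 (c(o) = o**2 + 1 = 1 + o**2)
3339 + 1/c(-70) = 3339 + 1/(1 + (-70)**2) = 3339 + 1/(1 + 4900) = 3339 + 1/4901 = 16364440/4901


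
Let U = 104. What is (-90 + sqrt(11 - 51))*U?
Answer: -9360 + 208*I*sqrt(10) ≈ -9360.0 + 657.75*I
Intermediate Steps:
(-90 + sqrt(11 - 51))*U = (-90 + sqrt(11 - 51))*104 = (-90 + sqrt(-40))*104 = (-90 + 2*I*sqrt(10))*104 = -9360 + 208*I*sqrt(10)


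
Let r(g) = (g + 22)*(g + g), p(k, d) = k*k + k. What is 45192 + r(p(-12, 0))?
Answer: 85848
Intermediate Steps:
p(k, d) = k + k² (p(k, d) = k² + k = k + k²)
r(g) = 2*g*(22 + g) (r(g) = (22 + g)*(2*g) = 2*g*(22 + g))
45192 + r(p(-12, 0)) = 45192 + 2*(-12*(1 - 12))*(22 - 12*(1 - 12)) = 45192 + 2*(-12*(-11))*(22 - 12*(-11)) = 45192 + 2*132*(22 + 132) = 45192 + 2*132*154 = 45192 + 40656 = 85848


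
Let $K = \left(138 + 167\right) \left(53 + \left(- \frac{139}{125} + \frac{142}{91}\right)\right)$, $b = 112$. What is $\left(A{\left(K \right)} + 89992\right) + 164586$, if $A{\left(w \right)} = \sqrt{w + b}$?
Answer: $254578 + \frac{2 \sqrt{849515394}}{455} \approx 2.5471 \cdot 10^{5}$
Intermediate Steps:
$K = \frac{37086536}{2275}$ ($K = 305 \left(53 + \left(\left(-139\right) \frac{1}{125} + 142 \cdot \frac{1}{91}\right)\right) = 305 \left(53 + \left(- \frac{139}{125} + \frac{142}{91}\right)\right) = 305 \left(53 + \frac{5101}{11375}\right) = 305 \cdot \frac{607976}{11375} = \frac{37086536}{2275} \approx 16302.0$)
$A{\left(w \right)} = \sqrt{112 + w}$ ($A{\left(w \right)} = \sqrt{w + 112} = \sqrt{112 + w}$)
$\left(A{\left(K \right)} + 89992\right) + 164586 = \left(\sqrt{112 + \frac{37086536}{2275}} + 89992\right) + 164586 = \left(\sqrt{\frac{37341336}{2275}} + 89992\right) + 164586 = \left(\frac{2 \sqrt{849515394}}{455} + 89992\right) + 164586 = \left(89992 + \frac{2 \sqrt{849515394}}{455}\right) + 164586 = 254578 + \frac{2 \sqrt{849515394}}{455}$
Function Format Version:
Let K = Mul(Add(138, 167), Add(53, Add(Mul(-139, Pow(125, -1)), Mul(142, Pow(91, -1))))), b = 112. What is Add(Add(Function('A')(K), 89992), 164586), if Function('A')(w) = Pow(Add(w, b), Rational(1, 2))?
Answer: Add(254578, Mul(Rational(2, 455), Pow(849515394, Rational(1, 2)))) ≈ 2.5471e+5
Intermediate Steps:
K = Rational(37086536, 2275) (K = Mul(305, Add(53, Add(Mul(-139, Rational(1, 125)), Mul(142, Rational(1, 91))))) = Mul(305, Add(53, Add(Rational(-139, 125), Rational(142, 91)))) = Mul(305, Add(53, Rational(5101, 11375))) = Mul(305, Rational(607976, 11375)) = Rational(37086536, 2275) ≈ 16302.)
Function('A')(w) = Pow(Add(112, w), Rational(1, 2)) (Function('A')(w) = Pow(Add(w, 112), Rational(1, 2)) = Pow(Add(112, w), Rational(1, 2)))
Add(Add(Function('A')(K), 89992), 164586) = Add(Add(Pow(Add(112, Rational(37086536, 2275)), Rational(1, 2)), 89992), 164586) = Add(Add(Pow(Rational(37341336, 2275), Rational(1, 2)), 89992), 164586) = Add(Add(Mul(Rational(2, 455), Pow(849515394, Rational(1, 2))), 89992), 164586) = Add(Add(89992, Mul(Rational(2, 455), Pow(849515394, Rational(1, 2)))), 164586) = Add(254578, Mul(Rational(2, 455), Pow(849515394, Rational(1, 2))))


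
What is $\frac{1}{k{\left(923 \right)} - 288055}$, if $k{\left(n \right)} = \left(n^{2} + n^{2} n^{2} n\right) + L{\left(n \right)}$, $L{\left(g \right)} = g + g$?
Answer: $\frac{1}{669897728986563} \approx 1.4928 \cdot 10^{-15}$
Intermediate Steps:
$L{\left(g \right)} = 2 g$
$k{\left(n \right)} = n^{2} + n^{5} + 2 n$ ($k{\left(n \right)} = \left(n^{2} + n^{2} n^{2} n\right) + 2 n = \left(n^{2} + n^{4} n\right) + 2 n = \left(n^{2} + n^{5}\right) + 2 n = n^{2} + n^{5} + 2 n$)
$\frac{1}{k{\left(923 \right)} - 288055} = \frac{1}{923 \left(2 + 923 + 923^{4}\right) - 288055} = \frac{1}{923 \left(2 + 923 + 725783021041\right) - 288055} = \frac{1}{923 \cdot 725783021966 - 288055} = \frac{1}{669897729274618 - 288055} = \frac{1}{669897728986563}$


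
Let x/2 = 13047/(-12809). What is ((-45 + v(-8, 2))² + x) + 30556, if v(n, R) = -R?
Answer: 419660791/12809 ≈ 32763.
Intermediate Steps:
x = -26094/12809 (x = 2*(13047/(-12809)) = 2*(13047*(-1/12809)) = 2*(-13047/12809) = -26094/12809 ≈ -2.0372)
((-45 + v(-8, 2))² + x) + 30556 = ((-45 - 1*2)² - 26094/12809) + 30556 = ((-45 - 2)² - 26094/12809) + 30556 = ((-47)² - 26094/12809) + 30556 = (2209 - 26094/12809) + 30556 = 28268987/12809 + 30556 = 419660791/12809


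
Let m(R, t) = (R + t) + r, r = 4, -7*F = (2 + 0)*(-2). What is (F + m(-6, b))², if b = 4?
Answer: 324/49 ≈ 6.6122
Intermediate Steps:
F = 4/7 (F = -(2 + 0)*(-2)/7 = -2*(-2)/7 = -⅐*(-4) = 4/7 ≈ 0.57143)
m(R, t) = 4 + R + t (m(R, t) = (R + t) + 4 = 4 + R + t)
(F + m(-6, b))² = (4/7 + (4 - 6 + 4))² = (4/7 + 2)² = (18/7)² = 324/49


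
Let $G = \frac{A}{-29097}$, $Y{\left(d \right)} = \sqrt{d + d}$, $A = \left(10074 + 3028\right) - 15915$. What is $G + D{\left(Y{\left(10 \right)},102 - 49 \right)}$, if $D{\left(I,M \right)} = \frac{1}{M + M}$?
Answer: $\frac{6175}{58194} \approx 0.10611$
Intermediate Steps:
$A = -2813$ ($A = 13102 - 15915 = -2813$)
$Y{\left(d \right)} = \sqrt{2} \sqrt{d}$ ($Y{\left(d \right)} = \sqrt{2 d} = \sqrt{2} \sqrt{d}$)
$G = \frac{2813}{29097}$ ($G = - \frac{2813}{-29097} = \left(-2813\right) \left(- \frac{1}{29097}\right) = \frac{2813}{29097} \approx 0.096677$)
$D{\left(I,M \right)} = \frac{1}{2 M}$
$G + D{\left(Y{\left(10 \right)},102 - 49 \right)} = \frac{2813}{29097} + \frac{1}{2 \left(102 - 49\right)} = \frac{2813}{29097} + \frac{1}{2 \cdot 53} = \frac{2813}{29097} + \frac{1}{2} \cdot \frac{1}{53} = \frac{2813}{29097} + \frac{1}{106} = \frac{6175}{58194}$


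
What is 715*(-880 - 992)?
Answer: -1338480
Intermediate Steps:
715*(-880 - 992) = 715*(-1872) = -1338480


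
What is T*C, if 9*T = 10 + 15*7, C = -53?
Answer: -6095/9 ≈ -677.22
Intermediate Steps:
T = 115/9 (T = (10 + 15*7)/9 = (10 + 105)/9 = (⅑)*115 = 115/9 ≈ 12.778)
T*C = (115/9)*(-53) = -6095/9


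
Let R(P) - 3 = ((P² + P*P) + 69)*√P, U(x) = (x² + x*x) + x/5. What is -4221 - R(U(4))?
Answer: -4224 - 111034*√205/125 ≈ -16942.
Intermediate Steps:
U(x) = 2*x² + x/5 (U(x) = (x² + x²) + x*(⅕) = 2*x² + x/5)
R(P) = 3 + √P*(69 + 2*P²) (R(P) = 3 + ((P² + P*P) + 69)*√P = 3 + ((P² + P²) + 69)*√P = 3 + (2*P² + 69)*√P = 3 + (69 + 2*P²)*√P = 3 + √P*(69 + 2*P²))
-4221 - R(U(4)) = -4221 - (3 + 2*((⅕)*4*(1 + 10*4))^(5/2) + 69*√((⅕)*4*(1 + 10*4))) = -4221 - (3 + 2*((⅕)*4*(1 + 40))^(5/2) + 69*√((⅕)*4*(1 + 40))) = -4221 - (3 + 2*((⅕)*4*41)^(5/2) + 69*√((⅕)*4*41)) = -4221 - (3 + 2*(164/5)^(5/2) + 69*√(164/5)) = -4221 - (3 + 2*(53792*√205/125) + 69*(2*√205/5)) = -4221 - (3 + 107584*√205/125 + 138*√205/5) = -4221 - (3 + 111034*√205/125) = -4221 + (-3 - 111034*√205/125) = -4224 - 111034*√205/125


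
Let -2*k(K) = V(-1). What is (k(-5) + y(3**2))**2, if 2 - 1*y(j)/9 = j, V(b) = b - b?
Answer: 3969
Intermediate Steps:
V(b) = 0
k(K) = 0 (k(K) = -1/2*0 = 0)
y(j) = 18 - 9*j
(k(-5) + y(3**2))**2 = (0 + (18 - 9*3**2))**2 = (0 + (18 - 9*9))**2 = (0 + (18 - 81))**2 = (0 - 63)**2 = (-63)**2 = 3969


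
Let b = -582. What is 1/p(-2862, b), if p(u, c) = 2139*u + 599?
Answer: -1/6121219 ≈ -1.6337e-7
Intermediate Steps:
p(u, c) = 599 + 2139*u
1/p(-2862, b) = 1/(599 + 2139*(-2862)) = 1/(599 - 6121818) = 1/(-6121219) = -1/6121219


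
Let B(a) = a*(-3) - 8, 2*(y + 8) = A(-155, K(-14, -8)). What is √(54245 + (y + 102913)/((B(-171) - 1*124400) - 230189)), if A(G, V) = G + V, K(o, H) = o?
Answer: √755661828255422/118028 ≈ 232.91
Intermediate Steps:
y = -185/2 (y = -8 + (-155 - 14)/2 = -8 + (½)*(-169) = -8 - 169/2 = -185/2 ≈ -92.500)
B(a) = -8 - 3*a (B(a) = -3*a - 8 = -8 - 3*a)
√(54245 + (y + 102913)/((B(-171) - 1*124400) - 230189)) = √(54245 + (-185/2 + 102913)/(((-8 - 3*(-171)) - 1*124400) - 230189)) = √(54245 + 205641/(2*(((-8 + 513) - 124400) - 230189))) = √(54245 + 205641/(2*((505 - 124400) - 230189))) = √(54245 + 205641/(2*(-123895 - 230189))) = √(54245 + (205641/2)/(-354084)) = √(54245 + (205641/2)*(-1/354084)) = √(54245 - 68547/236056) = √(12804789173/236056) = √755661828255422/118028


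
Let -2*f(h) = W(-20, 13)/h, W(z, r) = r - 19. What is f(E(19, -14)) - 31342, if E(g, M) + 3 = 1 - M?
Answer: -125367/4 ≈ -31342.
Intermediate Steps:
E(g, M) = -2 - M (E(g, M) = -3 + (1 - M) = -2 - M)
W(z, r) = -19 + r
f(h) = 3/h (f(h) = -(-19 + 13)/(2*h) = -(-3)/h = 3/h)
f(E(19, -14)) - 31342 = 3/(-2 - 1*(-14)) - 31342 = 3/(-2 + 14) - 31342 = 3/12 - 31342 = 3*(1/12) - 31342 = ¼ - 31342 = -125367/4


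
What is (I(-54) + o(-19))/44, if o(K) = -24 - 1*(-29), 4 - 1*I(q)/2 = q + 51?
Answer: 19/44 ≈ 0.43182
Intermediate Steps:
I(q) = -94 - 2*q (I(q) = 8 - 2*(q + 51) = 8 - 2*(51 + q) = 8 + (-102 - 2*q) = -94 - 2*q)
o(K) = 5 (o(K) = -24 + 29 = 5)
(I(-54) + o(-19))/44 = ((-94 - 2*(-54)) + 5)/44 = ((-94 + 108) + 5)/44 = (14 + 5)/44 = (1/44)*19 = 19/44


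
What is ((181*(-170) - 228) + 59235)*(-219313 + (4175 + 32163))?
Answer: -5166665075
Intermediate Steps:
((181*(-170) - 228) + 59235)*(-219313 + (4175 + 32163)) = ((-30770 - 228) + 59235)*(-219313 + 36338) = (-30998 + 59235)*(-182975) = 28237*(-182975) = -5166665075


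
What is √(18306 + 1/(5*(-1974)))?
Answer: √1783313761530/9870 ≈ 135.30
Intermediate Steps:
√(18306 + 1/(5*(-1974))) = √(18306 + 1/(-9870)) = √(18306 - 1/9870) = √(180680219/9870) = √1783313761530/9870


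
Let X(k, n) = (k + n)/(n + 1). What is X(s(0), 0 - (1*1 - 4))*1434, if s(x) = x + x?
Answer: 2151/2 ≈ 1075.5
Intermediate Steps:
s(x) = 2*x
X(k, n) = (k + n)/(1 + n)
X(s(0), 0 - (1*1 - 4))*1434 = ((2*0 + (0 - (1*1 - 4)))/(1 + (0 - (1*1 - 4))))*1434 = ((0 + (0 - (1 - 4)))/(1 + (0 - (1 - 4))))*1434 = ((0 + (0 - 1*(-3)))/(1 + (0 - 1*(-3))))*1434 = ((0 + (0 + 3))/(1 + (0 + 3)))*1434 = ((0 + 3)/(1 + 3))*1434 = (3/4)*1434 = 2151/2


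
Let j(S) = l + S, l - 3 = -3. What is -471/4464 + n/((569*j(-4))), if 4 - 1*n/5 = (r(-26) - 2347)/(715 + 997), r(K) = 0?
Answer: -42510199/362375616 ≈ -0.11731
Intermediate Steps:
l = 0 (l = 3 - 3 = 0)
n = 45975/1712 (n = 20 - 5*(0 - 2347)/(715 + 997) = 20 - (-11735)/1712 = 20 - 5*(-2347/1712) = 20 + 11735/1712 = 45975/1712 ≈ 26.855)
j(S) = S (j(S) = 0 + S = S)
-471/4464 + n/((569*j(-4))) = -471/4464 + 45975/(1712*((569*(-4)))) = -471*1/4464 + (45975/1712)/(-2276) = -157/1488 + (45975/1712)*(-1/2276) = -157/1488 - 45975/3896512 = -42510199/362375616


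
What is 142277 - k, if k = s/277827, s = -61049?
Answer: 39528453128/277827 ≈ 1.4228e+5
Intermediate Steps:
k = -61049/277827 ≈ -0.21974
142277 - k = 142277 - 1*(-61049/277827) = 142277 + 61049/277827 = 39528453128/277827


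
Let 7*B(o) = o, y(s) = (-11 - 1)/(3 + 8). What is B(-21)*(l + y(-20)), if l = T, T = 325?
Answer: -10689/11 ≈ -971.73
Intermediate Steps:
y(s) = -12/11
B(o) = o/7
l = 325
B(-21)*(l + y(-20)) = ((⅐)*(-21))*(325 - 12/11) = -3*3563/11 = -10689/11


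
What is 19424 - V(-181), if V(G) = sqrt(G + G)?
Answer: 19424 - I*sqrt(362) ≈ 19424.0 - 19.026*I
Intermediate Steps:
V(G) = sqrt(2)*sqrt(G) (V(G) = sqrt(2*G) = sqrt(2)*sqrt(G))
19424 - V(-181) = 19424 - sqrt(2)*sqrt(-181) = 19424 - sqrt(2)*I*sqrt(181) = 19424 - I*sqrt(362)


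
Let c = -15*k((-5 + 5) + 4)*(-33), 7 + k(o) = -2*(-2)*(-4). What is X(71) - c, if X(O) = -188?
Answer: 11197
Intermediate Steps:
k(o) = -23 (k(o) = -7 - 2*(-2)*(-4) = -7 + 4*(-4) = -7 - 16 = -23)
c = -11385 (c = -15*(-23)*(-33) = 345*(-33) = -11385)
X(71) - c = -188 - 1*(-11385) = -188 + 11385 = 11197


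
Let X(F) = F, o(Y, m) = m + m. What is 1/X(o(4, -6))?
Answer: -1/12 ≈ -0.083333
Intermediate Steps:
o(Y, m) = 2*m
1/X(o(4, -6)) = 1/(2*(-6)) = 1/(-12) = -1/12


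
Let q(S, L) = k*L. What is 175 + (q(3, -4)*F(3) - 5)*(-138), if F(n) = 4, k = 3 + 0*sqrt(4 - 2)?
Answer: 7489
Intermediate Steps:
k = 3 (k = 3 + 0*sqrt(2) = 3 + 0 = 3)
q(S, L) = 3*L
175 + (q(3, -4)*F(3) - 5)*(-138) = 175 + ((3*(-4))*4 - 5)*(-138) = 175 + (-12*4 - 5)*(-138) = 175 + (-48 - 5)*(-138) = 175 - 53*(-138) = 175 + 7314 = 7489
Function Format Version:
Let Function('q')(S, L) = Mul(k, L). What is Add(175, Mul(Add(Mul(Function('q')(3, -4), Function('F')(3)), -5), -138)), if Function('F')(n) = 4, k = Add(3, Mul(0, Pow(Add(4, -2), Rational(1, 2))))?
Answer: 7489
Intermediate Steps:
k = 3 (k = Add(3, Mul(0, Pow(2, Rational(1, 2)))) = Add(3, 0) = 3)
Function('q')(S, L) = Mul(3, L)
Add(175, Mul(Add(Mul(Function('q')(3, -4), Function('F')(3)), -5), -138)) = Add(175, Mul(Add(Mul(Mul(3, -4), 4), -5), -138)) = Add(175, Mul(Add(Mul(-12, 4), -5), -138)) = Add(175, Mul(Add(-48, -5), -138)) = Add(175, Mul(-53, -138)) = Add(175, 7314) = 7489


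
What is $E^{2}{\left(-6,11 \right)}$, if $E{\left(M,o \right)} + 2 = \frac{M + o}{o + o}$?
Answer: $\frac{1521}{484} \approx 3.1426$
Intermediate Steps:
$E{\left(M,o \right)} = -2 + \frac{M + o}{2 o}$ ($E{\left(M,o \right)} = -2 + \frac{M + o}{o + o} = -2 + \frac{M + o}{2 o}$)
$E^{2}{\left(-6,11 \right)} = \left(\frac{-6 - 33}{2 \cdot 11}\right)^{2} = \left(\frac{1}{2} \cdot \frac{1}{11} \left(-6 - 33\right)\right)^{2} = \left(\frac{1}{2} \cdot \frac{1}{11} \left(-39\right)\right)^{2} = \left(- \frac{39}{22}\right)^{2} = \frac{1521}{484}$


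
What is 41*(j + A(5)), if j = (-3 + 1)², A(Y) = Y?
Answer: 369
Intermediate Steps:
j = 4 (j = (-2)² = 4)
41*(j + A(5)) = 41*(4 + 5) = 41*9 = 369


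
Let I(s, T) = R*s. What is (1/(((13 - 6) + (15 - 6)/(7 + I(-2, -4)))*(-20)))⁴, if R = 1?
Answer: 1/959512576 ≈ 1.0422e-9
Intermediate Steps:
I(s, T) = s (I(s, T) = 1*s = s)
(1/(((13 - 6) + (15 - 6)/(7 + I(-2, -4)))*(-20)))⁴ = (1/(((13 - 6) + (15 - 6)/(7 - 2))*(-20)))⁴ = (-1/20/(7 + 9/5))⁴ = (-1/20/(44/5))⁴ = ((5/44)*(-1/20))⁴ = (-1/176)⁴ = 1/959512576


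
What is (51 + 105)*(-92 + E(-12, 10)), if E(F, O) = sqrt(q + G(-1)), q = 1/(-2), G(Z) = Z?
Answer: -14352 + 78*I*sqrt(6) ≈ -14352.0 + 191.06*I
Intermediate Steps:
q = -1/2 ≈ -0.50000
E(F, O) = I*sqrt(6)/2 (E(F, O) = sqrt(-1/2 - 1) = sqrt(-3/2) = I*sqrt(6)/2)
(51 + 105)*(-92 + E(-12, 10)) = (51 + 105)*(-92 + I*sqrt(6)/2) = 156*(-92 + I*sqrt(6)/2) = -14352 + 78*I*sqrt(6)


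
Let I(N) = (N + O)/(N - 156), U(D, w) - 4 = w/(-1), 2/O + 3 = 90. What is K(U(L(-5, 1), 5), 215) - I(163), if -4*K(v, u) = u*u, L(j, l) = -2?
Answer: -28207757/2436 ≈ -11580.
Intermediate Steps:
O = 2/87 (O = 2/(-3 + 90) = 2/87 ≈ 0.022988)
U(D, w) = 4 - w (U(D, w) = 4 + w/(-1) = 4 + w*(-1) = 4 - w)
I(N) = (2/87 + N)/(-156 + N) (I(N) = (N + 2/87)/(N - 156) = (2/87 + N)/(-156 + N))
K(v, u) = -u²/4 (K(v, u) = -u*u/4 = -u²/4)
K(U(L(-5, 1), 5), 215) - I(163) = -¼*215² - (2/87 + 163)/(-156 + 163) = -¼*46225 - 14183/(7*87) = -46225/4 - 14183/(7*87) = -46225/4 - 1*14183/609 = -46225/4 - 14183/609 = -28207757/2436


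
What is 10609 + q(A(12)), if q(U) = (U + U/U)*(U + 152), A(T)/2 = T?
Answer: 15009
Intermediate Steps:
A(T) = 2*T
q(U) = (1 + U)*(152 + U) (q(U) = (U + 1)*(152 + U) = (1 + U)*(152 + U))
10609 + q(A(12)) = 10609 + (152 + (2*12)**2 + 153*(2*12)) = 10609 + (152 + 24**2 + 153*24) = 10609 + (152 + 576 + 3672) = 10609 + 4400 = 15009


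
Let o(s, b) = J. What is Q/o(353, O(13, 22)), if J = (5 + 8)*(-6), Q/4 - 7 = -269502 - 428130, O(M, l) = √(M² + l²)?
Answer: 1395250/39 ≈ 35776.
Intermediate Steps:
Q = -2790500 (Q = 28 + 4*(-269502 - 428130) = 28 + 4*(-697632) = 28 - 2790528 = -2790500)
J = -78 (J = 13*(-6) = -78)
o(s, b) = -78
Q/o(353, O(13, 22)) = -2790500/(-78) = -2790500*(-1/78) = 1395250/39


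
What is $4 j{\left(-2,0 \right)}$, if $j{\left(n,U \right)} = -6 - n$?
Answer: $-16$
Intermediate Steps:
$4 j{\left(-2,0 \right)} = 4 \left(-6 - -2\right) = 4 \left(-6 + 2\right) = 4 \left(-4\right) = -16$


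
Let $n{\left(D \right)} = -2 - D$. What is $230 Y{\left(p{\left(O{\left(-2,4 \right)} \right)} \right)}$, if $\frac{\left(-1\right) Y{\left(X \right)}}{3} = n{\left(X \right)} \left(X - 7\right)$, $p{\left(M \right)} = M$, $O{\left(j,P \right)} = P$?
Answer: $-12420$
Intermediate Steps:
$Y{\left(X \right)} = - 3 \left(-7 + X\right) \left(-2 - X\right)$ ($Y{\left(X \right)} = - 3 \left(-2 - X\right) \left(X - 7\right) = - 3 \left(-2 - X\right) \left(-7 + X\right) = - 3 \left(-7 + X\right) \left(-2 - X\right)$)
$230 Y{\left(p{\left(O{\left(-2,4 \right)} \right)} \right)} = 230 \cdot 3 \left(-7 + 4\right) \left(2 + 4\right) = 230 \cdot 3 \left(-3\right) 6 = 230 \left(-54\right) = -12420$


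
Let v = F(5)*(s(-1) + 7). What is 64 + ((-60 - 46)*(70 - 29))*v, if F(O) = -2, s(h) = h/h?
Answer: 69600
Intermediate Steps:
s(h) = 1
v = -16 (v = -2*(1 + 7) = -2*8 = -16)
64 + ((-60 - 46)*(70 - 29))*v = 64 + ((-60 - 46)*(70 - 29))*(-16) = 64 - 106*41*(-16) = 64 - 4346*(-16) = 64 + 69536 = 69600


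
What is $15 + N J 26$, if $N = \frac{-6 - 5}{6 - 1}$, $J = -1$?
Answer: $\frac{361}{5} \approx 72.2$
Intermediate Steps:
$N = - \frac{11}{5} \approx -2.2$
$15 + N J 26 = 15 + \left(- \frac{11}{5}\right) \left(-1\right) 26 = 15 + \frac{11}{5} \cdot 26 = 15 + \frac{286}{5} = \frac{361}{5}$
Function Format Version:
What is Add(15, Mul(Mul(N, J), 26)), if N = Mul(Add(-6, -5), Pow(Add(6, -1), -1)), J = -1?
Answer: Rational(361, 5) ≈ 72.200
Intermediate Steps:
N = Rational(-11, 5) (N = Mul(-11, Pow(5, -1)) = Mul(-11, Rational(1, 5)) = Rational(-11, 5) ≈ -2.2000)
Add(15, Mul(Mul(N, J), 26)) = Add(15, Mul(Mul(Rational(-11, 5), -1), 26)) = Add(15, Mul(Rational(11, 5), 26)) = Add(15, Rational(286, 5)) = Rational(361, 5)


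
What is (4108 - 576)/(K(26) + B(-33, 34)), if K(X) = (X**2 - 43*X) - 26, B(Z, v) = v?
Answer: -1766/217 ≈ -8.1382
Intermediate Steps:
K(X) = -26 + X**2 - 43*X
(4108 - 576)/(K(26) + B(-33, 34)) = (4108 - 576)/((-26 + 26**2 - 43*26) + 34) = 3532/((-26 + 676 - 1118) + 34) = 3532/(-468 + 34) = 3532/(-434) = 3532*(-1/434) = -1766/217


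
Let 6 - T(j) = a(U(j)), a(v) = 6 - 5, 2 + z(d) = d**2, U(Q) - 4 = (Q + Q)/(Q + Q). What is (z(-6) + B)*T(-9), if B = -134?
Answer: -500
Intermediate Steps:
U(Q) = 5 (U(Q) = 4 + (Q + Q)/(Q + Q) = 4 + (2*Q)/((2*Q)) = 4 + (2*Q)*(1/(2*Q)) = 4 + 1 = 5)
z(d) = -2 + d**2
a(v) = 1
T(j) = 5 (T(j) = 6 - 1*1 = 6 - 1 = 5)
(z(-6) + B)*T(-9) = ((-2 + (-6)**2) - 134)*5 = ((-2 + 36) - 134)*5 = (34 - 134)*5 = -100*5 = -500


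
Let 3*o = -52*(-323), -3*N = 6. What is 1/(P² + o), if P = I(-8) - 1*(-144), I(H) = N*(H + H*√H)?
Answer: 65589/2383822276 - 5760*I*√2/595955569 ≈ 2.7514e-5 - 1.3669e-5*I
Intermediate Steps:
N = -2 (N = -⅓*6 = -2)
I(H) = -2*H - 2*H^(3/2) (I(H) = -2*(H + H*√H) = -2*(H + H^(3/2)) = -2*H - 2*H^(3/2))
o = 16796/3 (o = (-52*(-323))/3 = (⅓)*16796 = 16796/3 ≈ 5598.7)
P = 160 + 32*I*√2 (P = (-2*(-8) - (-32)*I*√2) - 1*(-144) = (16 - (-32)*I*√2) + 144 = (16 + 32*I*√2) + 144 = 160 + 32*I*√2 ≈ 160.0 + 45.255*I)
1/(P² + o) = 1/((160 + 32*I*√2)² + 16796/3) = 1/(16796/3 + (160 + 32*I*√2)²)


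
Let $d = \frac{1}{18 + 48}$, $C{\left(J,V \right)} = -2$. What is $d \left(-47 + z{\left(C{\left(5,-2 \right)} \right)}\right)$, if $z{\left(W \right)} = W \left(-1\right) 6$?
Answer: $- \frac{35}{66} \approx -0.5303$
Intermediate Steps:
$z{\left(W \right)} = - 6 W$ ($z{\left(W \right)} = - W 6 = - 6 W$)
$d = \frac{1}{66} \approx 0.015152$
$d \left(-47 + z{\left(C{\left(5,-2 \right)} \right)}\right) = \frac{-47 - -12}{66} = \frac{-47 + 12}{66} = \frac{1}{66} \left(-35\right) = - \frac{35}{66}$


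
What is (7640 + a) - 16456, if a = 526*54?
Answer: 19588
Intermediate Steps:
a = 28404
(7640 + a) - 16456 = (7640 + 28404) - 16456 = 36044 - 16456 = 19588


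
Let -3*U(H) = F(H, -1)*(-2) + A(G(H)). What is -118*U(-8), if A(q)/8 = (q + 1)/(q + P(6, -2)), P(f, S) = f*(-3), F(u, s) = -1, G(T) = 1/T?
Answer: 9204/145 ≈ 63.476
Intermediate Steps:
P(f, S) = -3*f
A(q) = 8*(1 + q)/(-18 + q) (A(q) = 8*((q + 1)/(q - 3*6)) = 8*((1 + q)/(q - 18)) = 8*((1 + q)/(-18 + q)) = 8*(1 + q)/(-18 + q))
U(H) = -2/3 - 8*(1 + 1/H)/(3*(-18 + 1/H)) (U(H) = -(-1*(-2) + 8*(1 + 1/H)/(-18 + 1/H))/3 = -(2 + 8*(1 + 1/H)/(-18 + 1/H))/3 = -2/3 - 8*(1 + 1/H)/(3*(-18 + 1/H)))
-118*U(-8) = -236*(5 - 14*(-8))/(3*(-1 + 18*(-8))) = -236*(5 + 112)/(3*(-1 - 144)) = -236*117/(3*(-145)) = -236*(-1)*117/(3*145) = -118*(-78/145) = 9204/145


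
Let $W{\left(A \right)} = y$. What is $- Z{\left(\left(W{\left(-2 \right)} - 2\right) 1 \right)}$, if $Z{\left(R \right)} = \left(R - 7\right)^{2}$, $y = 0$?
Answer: $-81$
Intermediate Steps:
$W{\left(A \right)} = 0$
$Z{\left(R \right)} = \left(-7 + R\right)^{2}$
$- Z{\left(\left(W{\left(-2 \right)} - 2\right) 1 \right)} = - \left(-7 + \left(0 - 2\right) 1\right)^{2} = - \left(-7 - 2\right)^{2} = - \left(-9\right)^{2} = \left(-1\right) 81 = -81$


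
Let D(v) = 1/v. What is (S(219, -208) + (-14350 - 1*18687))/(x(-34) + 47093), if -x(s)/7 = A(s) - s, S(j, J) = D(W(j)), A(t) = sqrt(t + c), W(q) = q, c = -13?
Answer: -169500352105/240395569416 - 25322857*I*sqrt(47)/240395569416 ≈ -0.70509 - 0.00072216*I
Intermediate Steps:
A(t) = sqrt(-13 + t) (A(t) = sqrt(t - 13) = sqrt(-13 + t))
S(j, J) = 1/j
x(s) = -7*sqrt(-13 + s) + 7*s (x(s) = -7*(sqrt(-13 + s) - s) = -7*sqrt(-13 + s) + 7*s)
(S(219, -208) + (-14350 - 1*18687))/(x(-34) + 47093) = (1/219 + (-14350 - 1*18687))/((-7*sqrt(-13 - 34) + 7*(-34)) + 47093) = (1/219 + (-14350 - 18687))/((-7*I*sqrt(47) - 238) + 47093) = (1/219 - 33037)/((-7*I*sqrt(47) - 238) + 47093) = -7235102/(219*((-7*I*sqrt(47) - 238) + 47093)) = -7235102/(219*((-238 - 7*I*sqrt(47)) + 47093)) = -7235102/(219*(46855 - 7*I*sqrt(47)))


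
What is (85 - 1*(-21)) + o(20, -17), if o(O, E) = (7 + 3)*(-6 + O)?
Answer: 246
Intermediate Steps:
o(O, E) = -60 + 10*O (o(O, E) = 10*(-6 + O) = -60 + 10*O)
(85 - 1*(-21)) + o(20, -17) = (85 - 1*(-21)) + (-60 + 10*20) = (85 + 21) + (-60 + 200) = 106 + 140 = 246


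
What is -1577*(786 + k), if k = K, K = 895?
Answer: -2650937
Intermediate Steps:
k = 895
-1577*(786 + k) = -1577*(786 + 895) = -1577*1681 = -2650937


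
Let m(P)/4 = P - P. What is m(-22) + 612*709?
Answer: 433908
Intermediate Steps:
m(P) = 0 (m(P) = 4*(P - P) = 4*0 = 0)
m(-22) + 612*709 = 0 + 612*709 = 0 + 433908 = 433908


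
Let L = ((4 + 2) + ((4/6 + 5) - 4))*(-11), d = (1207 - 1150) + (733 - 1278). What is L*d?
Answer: 123464/3 ≈ 41155.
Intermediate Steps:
d = -488 (d = 57 - 545 = -488)
L = -253/3 (L = (6 + ((4*(⅙) + 5) - 4))*(-11) = (6 + ((⅔ + 5) - 4))*(-11) = (6 + (17/3 - 4))*(-11) = (6 + 5/3)*(-11) = (23/3)*(-11) = -253/3 ≈ -84.333)
L*d = -253/3*(-488) = 123464/3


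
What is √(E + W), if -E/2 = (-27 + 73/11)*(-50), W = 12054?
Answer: √1212134/11 ≈ 100.09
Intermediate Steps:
E = -22400/11 (E = -2*(-27 + 73/11)*(-50) = -(-448)*(-50)/11 = -2*11200/11 = -22400/11 ≈ -2036.4)
√(E + W) = √(-22400/11 + 12054) = √(110194/11) = √1212134/11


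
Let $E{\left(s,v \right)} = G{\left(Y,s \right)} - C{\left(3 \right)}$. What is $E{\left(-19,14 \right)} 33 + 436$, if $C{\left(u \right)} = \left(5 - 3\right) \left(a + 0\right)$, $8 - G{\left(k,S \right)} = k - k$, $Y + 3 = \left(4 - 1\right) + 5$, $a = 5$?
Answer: $370$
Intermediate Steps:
$Y = 5$ ($Y = -3 + \left(\left(4 - 1\right) + 5\right) = -3 + \left(3 + 5\right) = -3 + 8 = 5$)
$G{\left(k,S \right)} = 8$ ($G{\left(k,S \right)} = 8 - \left(k - k\right) = 8 - 0 = 8 + 0 = 8$)
$C{\left(u \right)} = 10$ ($C{\left(u \right)} = \left(5 - 3\right) \left(5 + 0\right) = 2 \cdot 5 = 10$)
$E{\left(s,v \right)} = -2$ ($E{\left(s,v \right)} = 8 - 10 = -2$)
$E{\left(-19,14 \right)} 33 + 436 = \left(-2\right) 33 + 436 = -66 + 436 = 370$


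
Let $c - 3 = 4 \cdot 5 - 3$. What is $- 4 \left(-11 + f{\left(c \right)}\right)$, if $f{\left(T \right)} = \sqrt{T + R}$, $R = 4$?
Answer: $44 - 8 \sqrt{6} \approx 24.404$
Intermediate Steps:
$c = 20$ ($c = 3 + \left(4 \cdot 5 - 3\right) = 3 + \left(20 - 3\right) = 3 + 17 = 20$)
$f{\left(T \right)} = \sqrt{4 + T}$ ($f{\left(T \right)} = \sqrt{T + 4} = \sqrt{4 + T}$)
$- 4 \left(-11 + f{\left(c \right)}\right) = - 4 \left(-11 + \sqrt{4 + 20}\right) = - 4 \left(-11 + \sqrt{24}\right) = - 4 \left(-11 + 2 \sqrt{6}\right) = 44 - 8 \sqrt{6}$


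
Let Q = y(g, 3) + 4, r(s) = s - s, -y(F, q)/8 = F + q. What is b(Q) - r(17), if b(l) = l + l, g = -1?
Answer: -24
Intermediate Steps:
y(F, q) = -8*F - 8*q (y(F, q) = -8*(F + q) = -8*F - 8*q)
r(s) = 0
Q = -12 (Q = (-8*(-1) - 8*3) + 4 = (8 - 24) + 4 = -16 + 4 = -12)
b(l) = 2*l
b(Q) - r(17) = 2*(-12) - 1*0 = -24 + 0 = -24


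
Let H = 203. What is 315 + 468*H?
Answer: 95319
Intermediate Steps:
315 + 468*H = 315 + 468*203 = 315 + 95004 = 95319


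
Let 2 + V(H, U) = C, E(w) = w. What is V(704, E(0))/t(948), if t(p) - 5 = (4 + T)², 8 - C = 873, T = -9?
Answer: -289/10 ≈ -28.900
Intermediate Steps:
C = -865 (C = 8 - 1*873 = 8 - 873 = -865)
t(p) = 30 (t(p) = 5 + (4 - 9)² = 5 + (-5)² = 5 + 25 = 30)
V(H, U) = -867 (V(H, U) = -2 - 865 = -867)
V(704, E(0))/t(948) = -867/30 = -867*1/30 = -289/10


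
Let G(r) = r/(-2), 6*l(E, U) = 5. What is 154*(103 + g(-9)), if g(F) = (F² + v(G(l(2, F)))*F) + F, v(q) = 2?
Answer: 24178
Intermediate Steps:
l(E, U) = ⅚ (l(E, U) = (⅙)*5 = ⅚)
G(r) = -r/2 (G(r) = r*(-½) = -r/2)
g(F) = F² + 3*F (g(F) = (F² + 2*F) + F = F² + 3*F)
154*(103 + g(-9)) = 154*(103 - 9*(3 - 9)) = 154*(103 - 9*(-6)) = 154*(103 + 54) = 154*157 = 24178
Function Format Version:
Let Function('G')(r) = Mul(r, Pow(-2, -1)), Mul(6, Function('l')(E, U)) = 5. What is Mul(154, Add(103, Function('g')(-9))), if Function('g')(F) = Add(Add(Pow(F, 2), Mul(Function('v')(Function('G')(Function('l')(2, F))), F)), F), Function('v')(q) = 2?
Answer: 24178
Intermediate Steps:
Function('l')(E, U) = Rational(5, 6) (Function('l')(E, U) = Mul(Rational(1, 6), 5) = Rational(5, 6))
Function('G')(r) = Mul(Rational(-1, 2), r) (Function('G')(r) = Mul(r, Rational(-1, 2)) = Mul(Rational(-1, 2), r))
Function('g')(F) = Add(Pow(F, 2), Mul(3, F)) (Function('g')(F) = Add(Add(Pow(F, 2), Mul(2, F)), F) = Add(Pow(F, 2), Mul(3, F)))
Mul(154, Add(103, Function('g')(-9))) = Mul(154, Add(103, Mul(-9, Add(3, -9)))) = Mul(154, Add(103, Mul(-9, -6))) = Mul(154, Add(103, 54)) = Mul(154, 157) = 24178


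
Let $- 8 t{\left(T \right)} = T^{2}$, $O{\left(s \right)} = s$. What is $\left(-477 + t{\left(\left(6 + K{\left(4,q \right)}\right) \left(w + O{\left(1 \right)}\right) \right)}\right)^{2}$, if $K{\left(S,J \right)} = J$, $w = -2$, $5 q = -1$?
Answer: $\frac{9262330081}{40000} \approx 2.3156 \cdot 10^{5}$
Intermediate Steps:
$q = - \frac{1}{5}$ ($q = \frac{1}{5} \left(-1\right) = - \frac{1}{5} \approx -0.2$)
$t{\left(T \right)} = - \frac{T^{2}}{8}$
$\left(-477 + t{\left(\left(6 + K{\left(4,q \right)}\right) \left(w + O{\left(1 \right)}\right) \right)}\right)^{2} = \left(-477 - \frac{\left(\left(6 - \frac{1}{5}\right) \left(-2 + 1\right)\right)^{2}}{8}\right)^{2} = \left(-477 - \frac{\left(\frac{29}{5} \left(-1\right)\right)^{2}}{8}\right)^{2} = \left(-477 - \frac{\left(- \frac{29}{5}\right)^{2}}{8}\right)^{2} = \left(-477 - \frac{841}{200}\right)^{2} = \left(- \frac{96241}{200}\right)^{2} = \frac{9262330081}{40000}$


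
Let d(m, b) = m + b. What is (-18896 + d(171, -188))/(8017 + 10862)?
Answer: -18913/18879 ≈ -1.0018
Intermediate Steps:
d(m, b) = b + m
(-18896 + d(171, -188))/(8017 + 10862) = (-18896 + (-188 + 171))/(8017 + 10862) = (-18896 - 17)/18879 = -18913*1/18879 = -18913/18879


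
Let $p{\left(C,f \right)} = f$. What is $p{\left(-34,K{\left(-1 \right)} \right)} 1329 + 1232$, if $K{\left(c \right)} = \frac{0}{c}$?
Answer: $1232$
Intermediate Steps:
$K{\left(c \right)} = 0$
$p{\left(-34,K{\left(-1 \right)} \right)} 1329 + 1232 = 0 \cdot 1329 + 1232 = 0 + 1232 = 1232$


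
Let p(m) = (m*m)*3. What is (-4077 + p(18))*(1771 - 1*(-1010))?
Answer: -8635005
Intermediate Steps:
p(m) = 3*m² (p(m) = m²*3 = 3*m²)
(-4077 + p(18))*(1771 - 1*(-1010)) = (-4077 + 3*18²)*(1771 - 1*(-1010)) = (-4077 + 3*324)*(1771 + 1010) = (-4077 + 972)*2781 = -3105*2781 = -8635005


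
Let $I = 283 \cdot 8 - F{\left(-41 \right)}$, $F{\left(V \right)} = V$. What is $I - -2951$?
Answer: $5256$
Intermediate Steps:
$I = 2305$ ($I = 283 \cdot 8 - -41 = 2264 + 41 = 2305$)
$I - -2951 = 2305 - -2951 = 2305 + 2951 = 5256$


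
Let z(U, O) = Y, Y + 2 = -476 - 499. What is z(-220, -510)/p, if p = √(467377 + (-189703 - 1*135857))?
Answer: -977*√141817/141817 ≈ -2.5944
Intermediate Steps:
p = √141817 (p = √(467377 + (-189703 - 135857)) = √(467377 - 325560) = √141817 ≈ 376.59)
Y = -977 (Y = -2 + (-476 - 499) = -2 - 975 = -977)
z(U, O) = -977
z(-220, -510)/p = -977*√141817/141817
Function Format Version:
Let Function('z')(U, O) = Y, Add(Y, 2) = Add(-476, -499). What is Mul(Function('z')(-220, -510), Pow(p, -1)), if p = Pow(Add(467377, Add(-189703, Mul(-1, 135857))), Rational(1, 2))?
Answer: Mul(Rational(-977, 141817), Pow(141817, Rational(1, 2))) ≈ -2.5944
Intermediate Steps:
p = Pow(141817, Rational(1, 2)) (p = Pow(Add(467377, Add(-189703, -135857)), Rational(1, 2)) = Pow(Add(467377, -325560), Rational(1, 2)) = Pow(141817, Rational(1, 2)) ≈ 376.59)
Y = -977 (Y = Add(-2, Add(-476, -499)) = Add(-2, -975) = -977)
Function('z')(U, O) = -977
Mul(Function('z')(-220, -510), Pow(p, -1)) = Mul(-977, Pow(Pow(141817, Rational(1, 2)), -1)) = Mul(-977, Mul(Rational(1, 141817), Pow(141817, Rational(1, 2)))) = Mul(Rational(-977, 141817), Pow(141817, Rational(1, 2)))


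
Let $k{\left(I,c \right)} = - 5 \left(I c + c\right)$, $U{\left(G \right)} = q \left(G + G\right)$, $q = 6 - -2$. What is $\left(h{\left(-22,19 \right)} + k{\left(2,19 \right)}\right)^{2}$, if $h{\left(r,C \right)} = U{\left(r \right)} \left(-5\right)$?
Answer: $2175625$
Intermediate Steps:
$q = 8$ ($q = 6 + 2 = 8$)
$U{\left(G \right)} = 16 G$ ($U{\left(G \right)} = 8 \left(G + G\right) = 8 \cdot 2 G = 16 G$)
$h{\left(r,C \right)} = - 80 r$ ($h{\left(r,C \right)} = 16 r \left(-5\right) = - 80 r$)
$k{\left(I,c \right)} = - 5 c - 5 I c$ ($k{\left(I,c \right)} = - 5 \left(c + I c\right) = - 5 c - 5 I c$)
$\left(h{\left(-22,19 \right)} + k{\left(2,19 \right)}\right)^{2} = \left(\left(-80\right) \left(-22\right) - 95 \left(1 + 2\right)\right)^{2} = \left(1760 - 95 \cdot 3\right)^{2} = \left(1760 - 285\right)^{2} = 1475^{2} = 2175625$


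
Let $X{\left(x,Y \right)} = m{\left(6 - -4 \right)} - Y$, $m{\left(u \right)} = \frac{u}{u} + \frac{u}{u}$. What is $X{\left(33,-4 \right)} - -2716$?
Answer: $2722$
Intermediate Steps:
$m{\left(u \right)} = 2$ ($m{\left(u \right)} = 1 + 1 = 2$)
$X{\left(x,Y \right)} = 2 - Y$
$X{\left(33,-4 \right)} - -2716 = \left(2 - -4\right) - -2716 = \left(2 + 4\right) + 2716 = 6 + 2716 = 2722$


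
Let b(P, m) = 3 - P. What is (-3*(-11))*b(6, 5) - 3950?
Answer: -4049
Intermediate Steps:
(-3*(-11))*b(6, 5) - 3950 = (-3*(-11))*(3 - 1*6) - 3950 = 33*(3 - 6) - 3950 = 33*(-3) - 3950 = -99 - 3950 = -4049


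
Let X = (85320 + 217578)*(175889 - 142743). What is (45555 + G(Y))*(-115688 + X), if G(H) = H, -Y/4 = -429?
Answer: 474588616664820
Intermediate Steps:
Y = 1716 (Y = -4*(-429) = 1716)
X = 10039857108 (X = 302898*33146 = 10039857108)
(45555 + G(Y))*(-115688 + X) = (45555 + 1716)*(-115688 + 10039857108) = 47271*10039741420 = 474588616664820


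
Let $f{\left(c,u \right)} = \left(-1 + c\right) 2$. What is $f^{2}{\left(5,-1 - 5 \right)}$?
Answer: $64$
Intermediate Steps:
$f{\left(c,u \right)} = -2 + 2 c$
$f^{2}{\left(5,-1 - 5 \right)} = \left(-2 + 2 \cdot 5\right)^{2} = \left(-2 + 10\right)^{2} = 8^{2} = 64$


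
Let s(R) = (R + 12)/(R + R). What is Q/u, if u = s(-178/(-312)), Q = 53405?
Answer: 9506090/1961 ≈ 4847.6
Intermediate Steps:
s(R) = (12 + R)/(2*R) (s(R) = (12 + R)/((2*R)) = (12 + R)*(1/(2*R)) = (12 + R)/(2*R))
u = 1961/178 (u = (12 - 178/(-312))/(2*((-178/(-312)))) = (12 - 178*(-1/312))/(2*((-178*(-1/312)))) = (12 + 89/156)/(2*(89/156)) = (½)*(156/89)*(1961/156) = 1961/178 ≈ 11.017)
Q/u = 53405/(1961/178) = 53405*(178/1961) = 9506090/1961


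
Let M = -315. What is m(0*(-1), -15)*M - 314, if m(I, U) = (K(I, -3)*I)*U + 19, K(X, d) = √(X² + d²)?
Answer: -6299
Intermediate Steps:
m(I, U) = 19 + I*U*√(9 + I²) (m(I, U) = (√(I² + (-3)²)*I)*U + 19 = (√(I² + 9)*I)*U + 19 = (√(9 + I²)*I)*U + 19 = (I*√(9 + I²))*U + 19 = I*U*√(9 + I²) + 19 = 19 + I*U*√(9 + I²))
m(0*(-1), -15)*M - 314 = (19 + (0*(-1))*(-15)*√(9 + (0*(-1))²))*(-315) - 314 = (19 + 0*(-15)*√(9 + 0²))*(-315) - 314 = (19 + 0*(-15)*√(9 + 0))*(-315) - 314 = (19 + 0*(-15)*√9)*(-315) - 314 = (19 + 0*(-15)*3)*(-315) - 314 = (19 + 0)*(-315) - 314 = 19*(-315) - 314 = -5985 - 314 = -6299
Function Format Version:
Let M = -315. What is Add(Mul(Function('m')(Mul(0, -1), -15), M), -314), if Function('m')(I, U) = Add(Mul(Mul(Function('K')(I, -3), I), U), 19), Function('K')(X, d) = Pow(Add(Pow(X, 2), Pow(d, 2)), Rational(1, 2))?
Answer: -6299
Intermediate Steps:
Function('m')(I, U) = Add(19, Mul(I, U, Pow(Add(9, Pow(I, 2)), Rational(1, 2)))) (Function('m')(I, U) = Add(Mul(Mul(Pow(Add(Pow(I, 2), Pow(-3, 2)), Rational(1, 2)), I), U), 19) = Add(Mul(Mul(Pow(Add(Pow(I, 2), 9), Rational(1, 2)), I), U), 19) = Add(Mul(Mul(Pow(Add(9, Pow(I, 2)), Rational(1, 2)), I), U), 19) = Add(Mul(Mul(I, Pow(Add(9, Pow(I, 2)), Rational(1, 2))), U), 19) = Add(Mul(I, U, Pow(Add(9, Pow(I, 2)), Rational(1, 2))), 19) = Add(19, Mul(I, U, Pow(Add(9, Pow(I, 2)), Rational(1, 2)))))
Add(Mul(Function('m')(Mul(0, -1), -15), M), -314) = Add(Mul(Add(19, Mul(Mul(0, -1), -15, Pow(Add(9, Pow(Mul(0, -1), 2)), Rational(1, 2)))), -315), -314) = Add(Mul(Add(19, Mul(0, -15, Pow(Add(9, Pow(0, 2)), Rational(1, 2)))), -315), -314) = Add(Mul(Add(19, Mul(0, -15, Pow(Add(9, 0), Rational(1, 2)))), -315), -314) = Add(Mul(Add(19, Mul(0, -15, Pow(9, Rational(1, 2)))), -315), -314) = Add(Mul(Add(19, Mul(0, -15, 3)), -315), -314) = Add(Mul(Add(19, 0), -315), -314) = Add(Mul(19, -315), -314) = Add(-5985, -314) = -6299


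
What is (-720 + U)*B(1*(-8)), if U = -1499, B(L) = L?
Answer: 17752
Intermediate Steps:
(-720 + U)*B(1*(-8)) = (-720 - 1499)*(1*(-8)) = -2219*(-8) = 17752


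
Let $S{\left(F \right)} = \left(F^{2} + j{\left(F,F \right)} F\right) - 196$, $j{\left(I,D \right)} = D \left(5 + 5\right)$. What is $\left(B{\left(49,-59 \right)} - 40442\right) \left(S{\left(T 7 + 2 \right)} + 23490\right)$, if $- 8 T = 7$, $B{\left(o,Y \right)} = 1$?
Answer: $- \frac{60774532595}{64} \approx -9.496 \cdot 10^{8}$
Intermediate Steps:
$j{\left(I,D \right)} = 10 D$ ($j{\left(I,D \right)} = D 10 = 10 D$)
$T = - \frac{7}{8}$ ($T = \left(- \frac{1}{8}\right) 7 = - \frac{7}{8} \approx -0.875$)
$S{\left(F \right)} = -196 + 11 F^{2}$ ($S{\left(F \right)} = \left(F^{2} + 10 F F\right) - 196 = \left(F^{2} + 10 F^{2}\right) - 196 = 11 F^{2} - 196 = -196 + 11 F^{2}$)
$\left(B{\left(49,-59 \right)} - 40442\right) \left(S{\left(T 7 + 2 \right)} + 23490\right) = \left(1 - 40442\right) \left(\left(-196 + 11 \left(\left(- \frac{7}{8}\right) 7 + 2\right)^{2}\right) + 23490\right) = - 40441 \left(\left(-196 + 11 \left(- \frac{49}{8} + 2\right)^{2}\right) + 23490\right) = - 40441 \left(\left(-196 + 11 \left(- \frac{33}{8}\right)^{2}\right) + 23490\right) = - 40441 \left(\left(-196 + 11 \cdot \frac{1089}{64}\right) + 23490\right) = - 40441 \left(\left(-196 + \frac{11979}{64}\right) + 23490\right) = - 40441 \left(- \frac{565}{64} + 23490\right) = \left(-40441\right) \frac{1502795}{64} = - \frac{60774532595}{64}$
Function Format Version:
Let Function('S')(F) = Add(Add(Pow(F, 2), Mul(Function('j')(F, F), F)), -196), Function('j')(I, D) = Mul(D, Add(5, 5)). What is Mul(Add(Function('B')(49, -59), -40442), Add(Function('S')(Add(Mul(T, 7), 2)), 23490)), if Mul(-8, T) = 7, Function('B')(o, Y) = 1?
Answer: Rational(-60774532595, 64) ≈ -9.4960e+8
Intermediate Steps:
Function('j')(I, D) = Mul(10, D) (Function('j')(I, D) = Mul(D, 10) = Mul(10, D))
T = Rational(-7, 8) (T = Mul(Rational(-1, 8), 7) = Rational(-7, 8) ≈ -0.87500)
Function('S')(F) = Add(-196, Mul(11, Pow(F, 2))) (Function('S')(F) = Add(Add(Pow(F, 2), Mul(Mul(10, F), F)), -196) = Add(Add(Pow(F, 2), Mul(10, Pow(F, 2))), -196) = Add(Mul(11, Pow(F, 2)), -196) = Add(-196, Mul(11, Pow(F, 2))))
Mul(Add(Function('B')(49, -59), -40442), Add(Function('S')(Add(Mul(T, 7), 2)), 23490)) = Mul(Add(1, -40442), Add(Add(-196, Mul(11, Pow(Add(Mul(Rational(-7, 8), 7), 2), 2))), 23490)) = Mul(-40441, Add(Add(-196, Mul(11, Pow(Add(Rational(-49, 8), 2), 2))), 23490)) = Mul(-40441, Add(Add(-196, Mul(11, Pow(Rational(-33, 8), 2))), 23490)) = Mul(-40441, Add(Add(-196, Mul(11, Rational(1089, 64))), 23490)) = Mul(-40441, Add(Add(-196, Rational(11979, 64)), 23490)) = Mul(-40441, Add(Rational(-565, 64), 23490)) = Mul(-40441, Rational(1502795, 64)) = Rational(-60774532595, 64)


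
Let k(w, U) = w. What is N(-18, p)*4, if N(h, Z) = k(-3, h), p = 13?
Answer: -12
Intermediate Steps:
N(h, Z) = -3
N(-18, p)*4 = -3*4 = -12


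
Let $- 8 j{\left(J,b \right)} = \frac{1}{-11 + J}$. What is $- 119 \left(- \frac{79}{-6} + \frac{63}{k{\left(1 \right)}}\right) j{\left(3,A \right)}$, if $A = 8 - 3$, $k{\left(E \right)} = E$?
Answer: $- \frac{54383}{384} \approx -141.62$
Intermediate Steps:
$A = 5$
$j{\left(J,b \right)} = - \frac{1}{8 \left(-11 + J\right)}$
$- 119 \left(- \frac{79}{-6} + \frac{63}{k{\left(1 \right)}}\right) j{\left(3,A \right)} = - 119 \left(- \frac{79}{-6} + \frac{63}{1}\right) \left(- \frac{1}{-88 + 8 \cdot 3}\right) = - 119 \left(\left(-79\right) \left(- \frac{1}{6}\right) + 63 \cdot 1\right) \left(- \frac{1}{-88 + 24}\right) = - 119 \left(\frac{79}{6} + 63\right) \left(- \frac{1}{-64}\right) = \left(-119\right) \frac{457}{6} \left(\left(-1\right) \left(- \frac{1}{64}\right)\right) = \left(- \frac{54383}{6}\right) \frac{1}{64} = - \frac{54383}{384}$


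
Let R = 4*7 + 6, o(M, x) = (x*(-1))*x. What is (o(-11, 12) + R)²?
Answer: 12100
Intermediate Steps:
o(M, x) = -x² (o(M, x) = (-x)*x = -x²)
R = 34 (R = 28 + 6 = 34)
(o(-11, 12) + R)² = (-1*12² + 34)² = (-1*144 + 34)² = (-144 + 34)² = (-110)² = 12100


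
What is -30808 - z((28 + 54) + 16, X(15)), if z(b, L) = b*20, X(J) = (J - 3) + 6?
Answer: -32768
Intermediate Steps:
X(J) = 3 + J (X(J) = (-3 + J) + 6 = 3 + J)
z(b, L) = 20*b
-30808 - z((28 + 54) + 16, X(15)) = -30808 - 20*((28 + 54) + 16) = -30808 - 20*(82 + 16) = -30808 - 20*98 = -30808 - 1*1960 = -30808 - 1960 = -32768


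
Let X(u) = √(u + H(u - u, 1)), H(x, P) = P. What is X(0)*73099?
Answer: 73099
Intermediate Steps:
X(u) = √(1 + u) (X(u) = √(u + 1) = √(1 + u))
X(0)*73099 = √(1 + 0)*73099 = √1*73099 = 1*73099 = 73099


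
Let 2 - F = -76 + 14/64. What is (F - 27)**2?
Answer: 2640625/1024 ≈ 2578.7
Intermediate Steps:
F = 2489/32 (F = 2 - (-76 + 14/64) = 2 - (-76 + 14*(1/64)) = 2 - (-76 + 7/32) = 2 - 1*(-2425/32) = 2 + 2425/32 = 2489/32 ≈ 77.781)
(F - 27)**2 = (2489/32 - 27)**2 = (1625/32)**2 = 2640625/1024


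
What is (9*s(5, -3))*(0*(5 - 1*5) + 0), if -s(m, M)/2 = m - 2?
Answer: 0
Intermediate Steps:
s(m, M) = 4 - 2*m (s(m, M) = -2*(m - 2) = -2*(-2 + m) = 4 - 2*m)
(9*s(5, -3))*(0*(5 - 1*5) + 0) = (9*(4 - 2*5))*(0*(5 - 1*5) + 0) = (9*(4 - 10))*(0*(5 - 5) + 0) = (9*(-6))*(0*0 + 0) = -54*(0 + 0) = -54*0 = 0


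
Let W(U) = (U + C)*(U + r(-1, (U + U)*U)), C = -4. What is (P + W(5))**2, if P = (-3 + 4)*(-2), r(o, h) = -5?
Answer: 4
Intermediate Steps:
W(U) = (-5 + U)*(-4 + U) (W(U) = (U - 4)*(U - 5) = (-4 + U)*(-5 + U) = (-5 + U)*(-4 + U))
P = -2 (P = 1*(-2) = -2)
(P + W(5))**2 = (-2 + (20 + 5**2 - 9*5))**2 = (-2 + (20 + 25 - 45))**2 = (-2 + 0)**2 = (-2)**2 = 4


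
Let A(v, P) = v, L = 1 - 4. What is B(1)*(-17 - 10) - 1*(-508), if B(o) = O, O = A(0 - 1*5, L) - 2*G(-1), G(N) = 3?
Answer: 805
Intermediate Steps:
L = -3
O = -11 (O = (0 - 1*5) - 2*3 = (0 - 5) - 6 = -5 - 6 = -11)
B(o) = -11
B(1)*(-17 - 10) - 1*(-508) = -11*(-17 - 10) - 1*(-508) = -11*(-27) + 508 = 297 + 508 = 805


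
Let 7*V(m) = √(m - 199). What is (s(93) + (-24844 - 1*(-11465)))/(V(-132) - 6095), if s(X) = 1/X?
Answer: 185800144565/84644068854 + 4354861*I*√331/84644068854 ≈ 2.1951 + 0.00093603*I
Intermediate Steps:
V(m) = √(-199 + m)/7 (V(m) = √(m - 199)/7 = √(-199 + m)/7)
(s(93) + (-24844 - 1*(-11465)))/(V(-132) - 6095) = (1/93 + (-24844 - 1*(-11465)))/(√(-199 - 132)/7 - 6095) = (1/93 + (-24844 + 11465))/(√(-331)/7 - 6095) = (1/93 - 13379)/((I*√331)/7 - 6095) = -1244246/(93*(I*√331/7 - 6095)) = -1244246/(93*(-6095 + I*√331/7))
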